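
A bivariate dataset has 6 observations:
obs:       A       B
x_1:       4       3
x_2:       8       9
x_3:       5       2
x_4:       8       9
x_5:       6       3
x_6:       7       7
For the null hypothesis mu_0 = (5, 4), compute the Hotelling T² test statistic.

Step 1 — sample mean vector:
  mean(A) = (4 + 8 + 5 + 8 + 6 + 7) / 6 = 38/6 = 6.3333
  mean(B) = (3 + 9 + 2 + 9 + 3 + 7) / 6 = 33/6 = 5.5
  x̄ = (6.3333, 5.5),  deviation x̄ - mu_0 = (6.3333, 5.5) - (5, 4) = (1.3333, 1.5).

Step 2 — sample covariance matrix, S[i,j] = (1/(n-1)) · Σ_k (x_{k,i} - mean_i) · (x_{k,j} - mean_j), divisor n-1 = 5:
  S[A,A] = ((-2.3333)·(-2.3333) + (1.6667)·(1.6667) + (-1.3333)·(-1.3333) + (1.6667)·(1.6667) + (-0.3333)·(-0.3333) + (0.6667)·(0.6667)) / 5 = 13.3333/5 = 2.6667
  S[A,B] = ((-2.3333)·(-2.5) + (1.6667)·(3.5) + (-1.3333)·(-3.5) + (1.6667)·(3.5) + (-0.3333)·(-2.5) + (0.6667)·(1.5)) / 5 = 24/5 = 4.8
  S[B,B] = ((-2.5)·(-2.5) + (3.5)·(3.5) + (-3.5)·(-3.5) + (3.5)·(3.5) + (-2.5)·(-2.5) + (1.5)·(1.5)) / 5 = 51.5/5 = 10.3
  S = [[2.6667, 4.8],
 [4.8, 10.3]].

Step 3 — invert S. det(S) = 2.6667·10.3 - (4.8)² = 4.4267.
  S^{-1} = (1/det) · [[d, -b], [-b, a]] = [[2.3268, -1.0843],
 [-1.0843, 0.6024]].

Step 4 — quadratic form (x̄ - mu_0)^T · S^{-1} · (x̄ - mu_0):
  S^{-1} · (x̄ - mu_0) = (1.4759, -0.5422),
  (x̄ - mu_0)^T · [...] = (1.3333)·(1.4759) + (1.5)·(-0.5422) = 1.1546.

Step 5 — scale by n: T² = 6 · 1.1546 = 6.9277.

T² ≈ 6.9277


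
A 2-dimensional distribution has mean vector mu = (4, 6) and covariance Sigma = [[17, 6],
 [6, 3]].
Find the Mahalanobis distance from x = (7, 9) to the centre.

Step 1 — centre the observation: (x - mu) = (3, 3).

Step 2 — invert Sigma. det(Sigma) = 17·3 - (6)² = 15.
  Sigma^{-1} = (1/det) · [[d, -b], [-b, a]] = [[0.2, -0.4],
 [-0.4, 1.1333]].

Step 3 — form the quadratic (x - mu)^T · Sigma^{-1} · (x - mu):
  Sigma^{-1} · (x - mu) = (-0.6, 2.2).
  (x - mu)^T · [Sigma^{-1} · (x - mu)] = (3)·(-0.6) + (3)·(2.2) = 4.8.

Step 4 — take square root: d = √(4.8) ≈ 2.1909.

d(x, mu) = √(4.8) ≈ 2.1909


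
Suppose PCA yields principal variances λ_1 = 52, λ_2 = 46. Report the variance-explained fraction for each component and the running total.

Step 1 — total variance = trace(Sigma) = Σ λ_i = 52 + 46 = 98.

Step 2 — fraction explained by component i = λ_i / Σ λ:
  PC1: 52/98 = 0.5306
  PC2: 46/98 = 0.4694

Step 3 — cumulative fraction after k components = (λ_1 + ... + λ_k) / Σ λ:
  k = 1: 52/98 = 0.5306
  k = 2: (52 + 46)/98 = 98/98 = 1

Summary (fraction, with percent):

explained: PC1 0.5306 (53.06%), PC2 0.4694 (46.94%);  cumulative: 0.5306, 1


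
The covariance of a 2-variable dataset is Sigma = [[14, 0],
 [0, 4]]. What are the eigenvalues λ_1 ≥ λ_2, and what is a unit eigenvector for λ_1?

Step 1 — characteristic polynomial of 2×2 Sigma:
  det(Sigma - λI) = λ² - trace · λ + det = 0.
  trace = 14 + 4 = 18, det = 14·4 - (0)² = 56.
Step 2 — discriminant:
  Δ = trace² - 4·det = 324 - 224 = 100.
Step 3 — eigenvalues:
  λ = (trace ± √Δ)/2 = (18 ± 10)/2,
  λ_1 = 14,  λ_2 = 4.

Step 4 — unit eigenvector for λ_1: Sigma is diagonal, so its eigenvectors are the coordinate axes. λ_1 = 14 is the diagonal entry on the first coordinate axis, hence
  v_1 = (1, 0) (||v_1|| = 1).

λ_1 = 14,  λ_2 = 4;  v_1 ≈ (1, 0)


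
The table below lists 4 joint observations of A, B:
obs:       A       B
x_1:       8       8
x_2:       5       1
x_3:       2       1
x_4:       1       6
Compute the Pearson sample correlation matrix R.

Step 1 — column means:
  mean(A) = (8 + 5 + 2 + 1) / 4 = 16/4 = 4
  mean(B) = (8 + 1 + 1 + 6) / 4 = 16/4 = 4

Step 2 — sample variances and covariances s[i,j] = (1/(n-1)) · Σ_k (x_{k,i} - mean_i) · (x_{k,j} - mean_j), with n-1 = 3:
  s[A,A] = ((4)·(4) + (1)·(1) + (-2)·(-2) + (-3)·(-3)) / 3 = 30/3 = 10
  s[A,B] = ((4)·(4) + (1)·(-3) + (-2)·(-3) + (-3)·(2)) / 3 = 13/3 = 4.3333
  s[B,B] = ((4)·(4) + (-3)·(-3) + (-3)·(-3) + (2)·(2)) / 3 = 38/3 = 12.6667
  Sample standard deviations s_i = √(s[i,i]):
  s(A) = √(10) = 3.1623
  s(B) = √(12.6667) = 3.559

Step 3 — r_{ij} = s_{ij} / (s_i · s_j):
  r[A,A] = 1 (diagonal).
  r[A,B] = 4.3333 / (3.1623 · 3.559) = 4.3333 / 11.2546 = 0.385
  r[B,B] = 1 (diagonal).

R is symmetric with unit diagonal. Assembling:

R = [[1, 0.385],
 [0.385, 1]]


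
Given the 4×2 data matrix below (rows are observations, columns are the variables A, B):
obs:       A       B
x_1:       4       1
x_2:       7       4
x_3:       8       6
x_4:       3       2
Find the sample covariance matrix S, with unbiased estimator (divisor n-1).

Step 1 — column means:
  mean(A) = (4 + 7 + 8 + 3) / 4 = 22/4 = 5.5
  mean(B) = (1 + 4 + 6 + 2) / 4 = 13/4 = 3.25

Step 2 — sample covariance S[i,j] = (1/(n-1)) · Σ_k (x_{k,i} - mean_i) · (x_{k,j} - mean_j), with n-1 = 3.
  S[A,A] = ((-1.5)·(-1.5) + (1.5)·(1.5) + (2.5)·(2.5) + (-2.5)·(-2.5)) / 3 = 17/3 = 5.6667
  S[A,B] = ((-1.5)·(-2.25) + (1.5)·(0.75) + (2.5)·(2.75) + (-2.5)·(-1.25)) / 3 = 14.5/3 = 4.8333
  S[B,B] = ((-2.25)·(-2.25) + (0.75)·(0.75) + (2.75)·(2.75) + (-1.25)·(-1.25)) / 3 = 14.75/3 = 4.9167

S is symmetric (S[j,i] = S[i,j]). Assembling:

S = [[5.6667, 4.8333],
 [4.8333, 4.9167]]


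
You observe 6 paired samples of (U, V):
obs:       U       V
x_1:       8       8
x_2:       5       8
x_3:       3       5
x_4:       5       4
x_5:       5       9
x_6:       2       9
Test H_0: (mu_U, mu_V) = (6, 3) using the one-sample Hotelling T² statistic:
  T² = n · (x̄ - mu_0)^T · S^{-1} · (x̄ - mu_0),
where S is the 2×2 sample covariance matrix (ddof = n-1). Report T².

Step 1 — sample mean vector:
  mean(U) = (8 + 5 + 3 + 5 + 5 + 2) / 6 = 28/6 = 4.6667
  mean(V) = (8 + 8 + 5 + 4 + 9 + 9) / 6 = 43/6 = 7.1667
  x̄ = (4.6667, 7.1667),  deviation x̄ - mu_0 = (4.6667, 7.1667) - (6, 3) = (-1.3333, 4.1667).

Step 2 — sample covariance matrix, S[i,j] = (1/(n-1)) · Σ_k (x_{k,i} - mean_i) · (x_{k,j} - mean_j), divisor n-1 = 5:
  S[U,U] = ((3.3333)·(3.3333) + (0.3333)·(0.3333) + (-1.6667)·(-1.6667) + (0.3333)·(0.3333) + (0.3333)·(0.3333) + (-2.6667)·(-2.6667)) / 5 = 21.3333/5 = 4.2667
  S[U,V] = ((3.3333)·(0.8333) + (0.3333)·(0.8333) + (-1.6667)·(-2.1667) + (0.3333)·(-3.1667) + (0.3333)·(1.8333) + (-2.6667)·(1.8333)) / 5 = 1.3333/5 = 0.2667
  S[V,V] = ((0.8333)·(0.8333) + (0.8333)·(0.8333) + (-2.1667)·(-2.1667) + (-3.1667)·(-3.1667) + (1.8333)·(1.8333) + (1.8333)·(1.8333)) / 5 = 22.8333/5 = 4.5667
  S = [[4.2667, 0.2667],
 [0.2667, 4.5667]].

Step 3 — invert S. det(S) = 4.2667·4.5667 - (0.2667)² = 19.4133.
  S^{-1} = (1/det) · [[d, -b], [-b, a]] = [[0.2352, -0.0137],
 [-0.0137, 0.2198]].

Step 4 — quadratic form (x̄ - mu_0)^T · S^{-1} · (x̄ - mu_0):
  S^{-1} · (x̄ - mu_0) = (-0.3709, 0.9341),
  (x̄ - mu_0)^T · [...] = (-1.3333)·(-0.3709) + (4.1667)·(0.9341) = 4.3864.

Step 5 — scale by n: T² = 6 · 4.3864 = 26.3187.

T² ≈ 26.3187


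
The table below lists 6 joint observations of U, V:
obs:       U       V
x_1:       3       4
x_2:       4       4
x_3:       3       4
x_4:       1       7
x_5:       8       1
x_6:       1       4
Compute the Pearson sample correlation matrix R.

Step 1 — column means:
  mean(U) = (3 + 4 + 3 + 1 + 8 + 1) / 6 = 20/6 = 3.3333
  mean(V) = (4 + 4 + 4 + 7 + 1 + 4) / 6 = 24/6 = 4

Step 2 — sample variances and covariances s[i,j] = (1/(n-1)) · Σ_k (x_{k,i} - mean_i) · (x_{k,j} - mean_j), with n-1 = 5:
  s[U,U] = ((-0.3333)·(-0.3333) + (0.6667)·(0.6667) + (-0.3333)·(-0.3333) + (-2.3333)·(-2.3333) + (4.6667)·(4.6667) + (-2.3333)·(-2.3333)) / 5 = 33.3333/5 = 6.6667
  s[U,V] = ((-0.3333)·(0) + (0.6667)·(0) + (-0.3333)·(0) + (-2.3333)·(3) + (4.6667)·(-3) + (-2.3333)·(0)) / 5 = -21/5 = -4.2
  s[V,V] = ((0)·(0) + (0)·(0) + (0)·(0) + (3)·(3) + (-3)·(-3) + (0)·(0)) / 5 = 18/5 = 3.6
  Sample standard deviations s_i = √(s[i,i]):
  s(U) = √(6.6667) = 2.582
  s(V) = √(3.6) = 1.8974

Step 3 — r_{ij} = s_{ij} / (s_i · s_j):
  r[U,U] = 1 (diagonal).
  r[U,V] = -4.2 / (2.582 · 1.8974) = -4.2 / 4.899 = -0.8573
  r[V,V] = 1 (diagonal).

R is symmetric with unit diagonal. Assembling:

R = [[1, -0.8573],
 [-0.8573, 1]]


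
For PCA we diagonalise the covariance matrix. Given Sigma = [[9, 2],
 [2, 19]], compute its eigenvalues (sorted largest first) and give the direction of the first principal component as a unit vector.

Step 1 — characteristic polynomial of 2×2 Sigma:
  det(Sigma - λI) = λ² - trace · λ + det = 0.
  trace = 9 + 19 = 28, det = 9·19 - (2)² = 167.
Step 2 — discriminant:
  Δ = trace² - 4·det = 784 - 668 = 116.
Step 3 — eigenvalues:
  λ = (trace ± √Δ)/2 = (28 ± 10.7703)/2,
  λ_1 = 19.3852,  λ_2 = 8.6148.

Step 4 — unit eigenvector for λ_1: solve (Sigma - λ_1 I)v = 0. First row:
  (9 - 19.3852)·v_x + (2)·v_y = 0, i.e. (-10.3852)·v_x + (2)·v_y = 0,
  so v ∝ (b, λ_1 - a) = (2, 10.3852) = u.
  ||u|| = √((2)² + (10.3852)²) = √(111.8516) ≈ 10.576,
  v_1 = u/||u|| ≈ (0.1891, 0.982) (||v_1|| = 1).

λ_1 = 19.3852,  λ_2 = 8.6148;  v_1 ≈ (0.1891, 0.982)


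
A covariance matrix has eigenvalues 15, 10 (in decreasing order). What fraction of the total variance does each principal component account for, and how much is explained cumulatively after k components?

Step 1 — total variance = trace(Sigma) = Σ λ_i = 15 + 10 = 25.

Step 2 — fraction explained by component i = λ_i / Σ λ:
  PC1: 15/25 = 0.6
  PC2: 10/25 = 0.4

Step 3 — cumulative fraction after k components = (λ_1 + ... + λ_k) / Σ λ:
  k = 1: 15/25 = 0.6
  k = 2: (15 + 10)/25 = 25/25 = 1

Summary (fraction, with percent):

explained: PC1 0.6 (60%), PC2 0.4 (40%);  cumulative: 0.6, 1


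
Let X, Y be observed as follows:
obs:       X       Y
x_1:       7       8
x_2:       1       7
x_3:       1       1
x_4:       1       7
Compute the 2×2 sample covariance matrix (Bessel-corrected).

Step 1 — column means:
  mean(X) = (7 + 1 + 1 + 1) / 4 = 10/4 = 2.5
  mean(Y) = (8 + 7 + 1 + 7) / 4 = 23/4 = 5.75

Step 2 — sample covariance S[i,j] = (1/(n-1)) · Σ_k (x_{k,i} - mean_i) · (x_{k,j} - mean_j), with n-1 = 3.
  S[X,X] = ((4.5)·(4.5) + (-1.5)·(-1.5) + (-1.5)·(-1.5) + (-1.5)·(-1.5)) / 3 = 27/3 = 9
  S[X,Y] = ((4.5)·(2.25) + (-1.5)·(1.25) + (-1.5)·(-4.75) + (-1.5)·(1.25)) / 3 = 13.5/3 = 4.5
  S[Y,Y] = ((2.25)·(2.25) + (1.25)·(1.25) + (-4.75)·(-4.75) + (1.25)·(1.25)) / 3 = 30.75/3 = 10.25

S is symmetric (S[j,i] = S[i,j]). Assembling:

S = [[9, 4.5],
 [4.5, 10.25]]


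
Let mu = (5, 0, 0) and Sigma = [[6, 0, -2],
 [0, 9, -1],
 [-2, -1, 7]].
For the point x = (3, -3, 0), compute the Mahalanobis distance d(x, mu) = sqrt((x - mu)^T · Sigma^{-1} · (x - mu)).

Step 1 — centre the observation: (x - mu) = (-2, -3, 0).

Step 2 — invert Sigma (cofactor / det for 3×3, or solve directly):
  Sigma^{-1} = [[0.1845, 0.006, 0.0536],
 [0.006, 0.1131, 0.0179],
 [0.0536, 0.0179, 0.1607]].

Step 3 — form the quadratic (x - mu)^T · Sigma^{-1} · (x - mu):
  Sigma^{-1} · (x - mu) = (-0.3869, -0.3512, -0.1607).
  (x - mu)^T · [Sigma^{-1} · (x - mu)] = (-2)·(-0.3869) + (-3)·(-0.3512) + (0)·(-0.1607) = 1.8274.

Step 4 — take square root: d = √(1.8274) ≈ 1.3518.

d(x, mu) = √(1.8274) ≈ 1.3518


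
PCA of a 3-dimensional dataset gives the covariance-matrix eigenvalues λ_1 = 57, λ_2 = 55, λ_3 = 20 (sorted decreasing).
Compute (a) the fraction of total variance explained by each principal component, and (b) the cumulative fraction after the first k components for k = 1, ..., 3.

Step 1 — total variance = trace(Sigma) = Σ λ_i = 57 + 55 + 20 = 132.

Step 2 — fraction explained by component i = λ_i / Σ λ:
  PC1: 57/132 = 0.4318
  PC2: 55/132 = 0.4167
  PC3: 20/132 = 0.1515

Step 3 — cumulative fraction after k components = (λ_1 + ... + λ_k) / Σ λ:
  k = 1: 57/132 = 0.4318
  k = 2: (57 + 55)/132 = 112/132 = 0.8485
  k = 3: (57 + 55 + 20)/132 = 132/132 = 1

Summary (fraction, with percent):

explained: PC1 0.4318 (43.18%), PC2 0.4167 (41.67%), PC3 0.1515 (15.15%);  cumulative: 0.4318, 0.8485, 1


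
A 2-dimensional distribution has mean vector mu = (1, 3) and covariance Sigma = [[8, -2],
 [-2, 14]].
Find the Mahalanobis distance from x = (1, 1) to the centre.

Step 1 — centre the observation: (x - mu) = (0, -2).

Step 2 — invert Sigma. det(Sigma) = 8·14 - (-2)² = 108.
  Sigma^{-1} = (1/det) · [[d, -b], [-b, a]] = [[0.1296, 0.0185],
 [0.0185, 0.0741]].

Step 3 — form the quadratic (x - mu)^T · Sigma^{-1} · (x - mu):
  Sigma^{-1} · (x - mu) = (-0.037, -0.1481).
  (x - mu)^T · [Sigma^{-1} · (x - mu)] = (0)·(-0.037) + (-2)·(-0.1481) = 0.2963.

Step 4 — take square root: d = √(0.2963) ≈ 0.5443.

d(x, mu) = √(0.2963) ≈ 0.5443


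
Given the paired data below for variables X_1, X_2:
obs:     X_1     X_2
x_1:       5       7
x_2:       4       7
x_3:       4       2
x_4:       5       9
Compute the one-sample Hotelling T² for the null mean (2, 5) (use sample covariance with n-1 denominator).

Step 1 — sample mean vector:
  mean(X_1) = (5 + 4 + 4 + 5) / 4 = 18/4 = 4.5
  mean(X_2) = (7 + 7 + 2 + 9) / 4 = 25/4 = 6.25
  x̄ = (4.5, 6.25),  deviation x̄ - mu_0 = (4.5, 6.25) - (2, 5) = (2.5, 1.25).

Step 2 — sample covariance matrix, S[i,j] = (1/(n-1)) · Σ_k (x_{k,i} - mean_i) · (x_{k,j} - mean_j), divisor n-1 = 3:
  S[X_1,X_1] = ((0.5)·(0.5) + (-0.5)·(-0.5) + (-0.5)·(-0.5) + (0.5)·(0.5)) / 3 = 1/3 = 0.3333
  S[X_1,X_2] = ((0.5)·(0.75) + (-0.5)·(0.75) + (-0.5)·(-4.25) + (0.5)·(2.75)) / 3 = 3.5/3 = 1.1667
  S[X_2,X_2] = ((0.75)·(0.75) + (0.75)·(0.75) + (-4.25)·(-4.25) + (2.75)·(2.75)) / 3 = 26.75/3 = 8.9167
  S = [[0.3333, 1.1667],
 [1.1667, 8.9167]].

Step 3 — invert S. det(S) = 0.3333·8.9167 - (1.1667)² = 1.6111.
  S^{-1} = (1/det) · [[d, -b], [-b, a]] = [[5.5345, -0.7241],
 [-0.7241, 0.2069]].

Step 4 — quadratic form (x̄ - mu_0)^T · S^{-1} · (x̄ - mu_0):
  S^{-1} · (x̄ - mu_0) = (12.931, -1.5517),
  (x̄ - mu_0)^T · [...] = (2.5)·(12.931) + (1.25)·(-1.5517) = 30.3879.

Step 5 — scale by n: T² = 4 · 30.3879 = 121.5517.

T² ≈ 121.5517


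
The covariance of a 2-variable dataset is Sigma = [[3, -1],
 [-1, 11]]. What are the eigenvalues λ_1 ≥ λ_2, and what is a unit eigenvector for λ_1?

Step 1 — characteristic polynomial of 2×2 Sigma:
  det(Sigma - λI) = λ² - trace · λ + det = 0.
  trace = 3 + 11 = 14, det = 3·11 - (-1)² = 32.
Step 2 — discriminant:
  Δ = trace² - 4·det = 196 - 128 = 68.
Step 3 — eigenvalues:
  λ = (trace ± √Δ)/2 = (14 ± 8.2462)/2,
  λ_1 = 11.1231,  λ_2 = 2.8769.

Step 4 — unit eigenvector for λ_1: solve (Sigma - λ_1 I)v = 0. First row:
  (3 - 11.1231)·v_x + (-1)·v_y = 0, i.e. (-8.1231)·v_x + (-1)·v_y = 0,
  so v ∝ (b, λ_1 - a) = (-1, 8.1231); multiply by -1 so the first entry is positive: u = (1, -8.1231).
  ||u|| = √((1)² + (-8.1231)²) = √(66.9848) ≈ 8.1844,
  v_1 = u/||u|| ≈ (0.1222, -0.9925) (||v_1|| = 1).

λ_1 = 11.1231,  λ_2 = 2.8769;  v_1 ≈ (0.1222, -0.9925)


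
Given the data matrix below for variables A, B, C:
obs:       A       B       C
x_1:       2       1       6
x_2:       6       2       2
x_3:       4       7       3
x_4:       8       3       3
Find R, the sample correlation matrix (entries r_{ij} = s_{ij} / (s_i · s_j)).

Step 1 — column means:
  mean(A) = (2 + 6 + 4 + 8) / 4 = 20/4 = 5
  mean(B) = (1 + 2 + 7 + 3) / 4 = 13/4 = 3.25
  mean(C) = (6 + 2 + 3 + 3) / 4 = 14/4 = 3.5

Step 2 — sample variances and covariances s[i,j] = (1/(n-1)) · Σ_k (x_{k,i} - mean_i) · (x_{k,j} - mean_j), with n-1 = 3:
  s[A,A] = ((-3)·(-3) + (1)·(1) + (-1)·(-1) + (3)·(3)) / 3 = 20/3 = 6.6667
  s[A,B] = ((-3)·(-2.25) + (1)·(-1.25) + (-1)·(3.75) + (3)·(-0.25)) / 3 = 1/3 = 0.3333
  s[A,C] = ((-3)·(2.5) + (1)·(-1.5) + (-1)·(-0.5) + (3)·(-0.5)) / 3 = -10/3 = -3.3333
  s[B,B] = ((-2.25)·(-2.25) + (-1.25)·(-1.25) + (3.75)·(3.75) + (-0.25)·(-0.25)) / 3 = 20.75/3 = 6.9167
  s[B,C] = ((-2.25)·(2.5) + (-1.25)·(-1.5) + (3.75)·(-0.5) + (-0.25)·(-0.5)) / 3 = -5.5/3 = -1.8333
  s[C,C] = ((2.5)·(2.5) + (-1.5)·(-1.5) + (-0.5)·(-0.5) + (-0.5)·(-0.5)) / 3 = 9/3 = 3
  Sample standard deviations s_i = √(s[i,i]):
  s(A) = √(6.6667) = 2.582
  s(B) = √(6.9167) = 2.63
  s(C) = √(3) = 1.7321

Step 3 — r_{ij} = s_{ij} / (s_i · s_j):
  r[A,A] = 1 (diagonal).
  r[A,B] = 0.3333 / (2.582 · 2.63) = 0.3333 / 6.7905 = 0.0491
  r[A,C] = -3.3333 / (2.582 · 1.7321) = -3.3333 / 4.4721 = -0.7454
  r[B,B] = 1 (diagonal).
  r[B,C] = -1.8333 / (2.63 · 1.7321) = -1.8333 / 4.5552 = -0.4025
  r[C,C] = 1 (diagonal).

R is symmetric with unit diagonal. Assembling:

R = [[1, 0.0491, -0.7454],
 [0.0491, 1, -0.4025],
 [-0.7454, -0.4025, 1]]


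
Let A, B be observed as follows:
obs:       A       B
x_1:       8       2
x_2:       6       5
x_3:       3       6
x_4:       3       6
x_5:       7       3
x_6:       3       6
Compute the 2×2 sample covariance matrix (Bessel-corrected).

Step 1 — column means:
  mean(A) = (8 + 6 + 3 + 3 + 7 + 3) / 6 = 30/6 = 5
  mean(B) = (2 + 5 + 6 + 6 + 3 + 6) / 6 = 28/6 = 4.6667

Step 2 — sample covariance S[i,j] = (1/(n-1)) · Σ_k (x_{k,i} - mean_i) · (x_{k,j} - mean_j), with n-1 = 5.
  S[A,A] = ((3)·(3) + (1)·(1) + (-2)·(-2) + (-2)·(-2) + (2)·(2) + (-2)·(-2)) / 5 = 26/5 = 5.2
  S[A,B] = ((3)·(-2.6667) + (1)·(0.3333) + (-2)·(1.3333) + (-2)·(1.3333) + (2)·(-1.6667) + (-2)·(1.3333)) / 5 = -19/5 = -3.8
  S[B,B] = ((-2.6667)·(-2.6667) + (0.3333)·(0.3333) + (1.3333)·(1.3333) + (1.3333)·(1.3333) + (-1.6667)·(-1.6667) + (1.3333)·(1.3333)) / 5 = 15.3333/5 = 3.0667

S is symmetric (S[j,i] = S[i,j]). Assembling:

S = [[5.2, -3.8],
 [-3.8, 3.0667]]


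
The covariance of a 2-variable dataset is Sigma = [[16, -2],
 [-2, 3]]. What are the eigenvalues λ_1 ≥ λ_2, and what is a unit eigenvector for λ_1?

Step 1 — characteristic polynomial of 2×2 Sigma:
  det(Sigma - λI) = λ² - trace · λ + det = 0.
  trace = 16 + 3 = 19, det = 16·3 - (-2)² = 44.
Step 2 — discriminant:
  Δ = trace² - 4·det = 361 - 176 = 185.
Step 3 — eigenvalues:
  λ = (trace ± √Δ)/2 = (19 ± 13.6015)/2,
  λ_1 = 16.3007,  λ_2 = 2.6993.

Step 4 — unit eigenvector for λ_1: solve (Sigma - λ_1 I)v = 0. First row:
  (16 - 16.3007)·v_x + (-2)·v_y = 0, i.e. (-0.3007)·v_x + (-2)·v_y = 0,
  so v ∝ (b, λ_1 - a) = (-2, 0.3007); multiply by -1 so the first entry is positive: u = (2, -0.3007).
  ||u|| = √((2)² + (-0.3007)²) = √(4.0904) ≈ 2.0225,
  v_1 = u/||u|| ≈ (0.9889, -0.1487) (||v_1|| = 1).

λ_1 = 16.3007,  λ_2 = 2.6993;  v_1 ≈ (0.9889, -0.1487)


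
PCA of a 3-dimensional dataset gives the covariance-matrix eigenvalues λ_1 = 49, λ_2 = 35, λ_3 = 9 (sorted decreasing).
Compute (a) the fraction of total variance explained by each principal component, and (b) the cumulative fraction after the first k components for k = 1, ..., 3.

Step 1 — total variance = trace(Sigma) = Σ λ_i = 49 + 35 + 9 = 93.

Step 2 — fraction explained by component i = λ_i / Σ λ:
  PC1: 49/93 = 0.5269
  PC2: 35/93 = 0.3763
  PC3: 9/93 = 0.0968

Step 3 — cumulative fraction after k components = (λ_1 + ... + λ_k) / Σ λ:
  k = 1: 49/93 = 0.5269
  k = 2: (49 + 35)/93 = 84/93 = 0.9032
  k = 3: (49 + 35 + 9)/93 = 93/93 = 1

Summary (fraction, with percent):

explained: PC1 0.5269 (52.69%), PC2 0.3763 (37.63%), PC3 0.0968 (9.68%);  cumulative: 0.5269, 0.9032, 1


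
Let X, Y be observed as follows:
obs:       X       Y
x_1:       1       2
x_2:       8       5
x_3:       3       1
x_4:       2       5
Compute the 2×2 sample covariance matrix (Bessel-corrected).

Step 1 — column means:
  mean(X) = (1 + 8 + 3 + 2) / 4 = 14/4 = 3.5
  mean(Y) = (2 + 5 + 1 + 5) / 4 = 13/4 = 3.25

Step 2 — sample covariance S[i,j] = (1/(n-1)) · Σ_k (x_{k,i} - mean_i) · (x_{k,j} - mean_j), with n-1 = 3.
  S[X,X] = ((-2.5)·(-2.5) + (4.5)·(4.5) + (-0.5)·(-0.5) + (-1.5)·(-1.5)) / 3 = 29/3 = 9.6667
  S[X,Y] = ((-2.5)·(-1.25) + (4.5)·(1.75) + (-0.5)·(-2.25) + (-1.5)·(1.75)) / 3 = 9.5/3 = 3.1667
  S[Y,Y] = ((-1.25)·(-1.25) + (1.75)·(1.75) + (-2.25)·(-2.25) + (1.75)·(1.75)) / 3 = 12.75/3 = 4.25

S is symmetric (S[j,i] = S[i,j]). Assembling:

S = [[9.6667, 3.1667],
 [3.1667, 4.25]]


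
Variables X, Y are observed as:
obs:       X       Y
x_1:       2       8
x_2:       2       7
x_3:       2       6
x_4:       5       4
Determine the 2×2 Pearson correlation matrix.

Step 1 — column means:
  mean(X) = (2 + 2 + 2 + 5) / 4 = 11/4 = 2.75
  mean(Y) = (8 + 7 + 6 + 4) / 4 = 25/4 = 6.25

Step 2 — sample variances and covariances s[i,j] = (1/(n-1)) · Σ_k (x_{k,i} - mean_i) · (x_{k,j} - mean_j), with n-1 = 3:
  s[X,X] = ((-0.75)·(-0.75) + (-0.75)·(-0.75) + (-0.75)·(-0.75) + (2.25)·(2.25)) / 3 = 6.75/3 = 2.25
  s[X,Y] = ((-0.75)·(1.75) + (-0.75)·(0.75) + (-0.75)·(-0.25) + (2.25)·(-2.25)) / 3 = -6.75/3 = -2.25
  s[Y,Y] = ((1.75)·(1.75) + (0.75)·(0.75) + (-0.25)·(-0.25) + (-2.25)·(-2.25)) / 3 = 8.75/3 = 2.9167
  Sample standard deviations s_i = √(s[i,i]):
  s(X) = √(2.25) = 1.5
  s(Y) = √(2.9167) = 1.7078

Step 3 — r_{ij} = s_{ij} / (s_i · s_j):
  r[X,X] = 1 (diagonal).
  r[X,Y] = -2.25 / (1.5 · 1.7078) = -2.25 / 2.5617 = -0.8783
  r[Y,Y] = 1 (diagonal).

R is symmetric with unit diagonal. Assembling:

R = [[1, -0.8783],
 [-0.8783, 1]]


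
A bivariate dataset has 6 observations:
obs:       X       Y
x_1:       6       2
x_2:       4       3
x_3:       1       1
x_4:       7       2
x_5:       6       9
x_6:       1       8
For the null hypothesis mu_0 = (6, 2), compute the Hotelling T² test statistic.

Step 1 — sample mean vector:
  mean(X) = (6 + 4 + 1 + 7 + 6 + 1) / 6 = 25/6 = 4.1667
  mean(Y) = (2 + 3 + 1 + 2 + 9 + 8) / 6 = 25/6 = 4.1667
  x̄ = (4.1667, 4.1667),  deviation x̄ - mu_0 = (4.1667, 4.1667) - (6, 2) = (-1.8333, 2.1667).

Step 2 — sample covariance matrix, S[i,j] = (1/(n-1)) · Σ_k (x_{k,i} - mean_i) · (x_{k,j} - mean_j), divisor n-1 = 5:
  S[X,X] = ((1.8333)·(1.8333) + (-0.1667)·(-0.1667) + (-3.1667)·(-3.1667) + (2.8333)·(2.8333) + (1.8333)·(1.8333) + (-3.1667)·(-3.1667)) / 5 = 34.8333/5 = 6.9667
  S[X,Y] = ((1.8333)·(-2.1667) + (-0.1667)·(-1.1667) + (-3.1667)·(-3.1667) + (2.8333)·(-2.1667) + (1.8333)·(4.8333) + (-3.1667)·(3.8333)) / 5 = -3.1667/5 = -0.6333
  S[Y,Y] = ((-2.1667)·(-2.1667) + (-1.1667)·(-1.1667) + (-3.1667)·(-3.1667) + (-2.1667)·(-2.1667) + (4.8333)·(4.8333) + (3.8333)·(3.8333)) / 5 = 58.8333/5 = 11.7667
  S = [[6.9667, -0.6333],
 [-0.6333, 11.7667]].

Step 3 — invert S. det(S) = 6.9667·11.7667 - (-0.6333)² = 81.5733.
  S^{-1} = (1/det) · [[d, -b], [-b, a]] = [[0.1442, 0.0078],
 [0.0078, 0.0854]].

Step 4 — quadratic form (x̄ - mu_0)^T · S^{-1} · (x̄ - mu_0):
  S^{-1} · (x̄ - mu_0) = (-0.2476, 0.1708),
  (x̄ - mu_0)^T · [...] = (-1.8333)·(-0.2476) + (2.1667)·(0.1708) = 0.8241.

Step 5 — scale by n: T² = 6 · 0.8241 = 4.9444.

T² ≈ 4.9444


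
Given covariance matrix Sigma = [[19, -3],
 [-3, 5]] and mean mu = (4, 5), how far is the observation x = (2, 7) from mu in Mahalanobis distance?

Step 1 — centre the observation: (x - mu) = (-2, 2).

Step 2 — invert Sigma. det(Sigma) = 19·5 - (-3)² = 86.
  Sigma^{-1} = (1/det) · [[d, -b], [-b, a]] = [[0.0581, 0.0349],
 [0.0349, 0.2209]].

Step 3 — form the quadratic (x - mu)^T · Sigma^{-1} · (x - mu):
  Sigma^{-1} · (x - mu) = (-0.0465, 0.3721).
  (x - mu)^T · [Sigma^{-1} · (x - mu)] = (-2)·(-0.0465) + (2)·(0.3721) = 0.8372.

Step 4 — take square root: d = √(0.8372) ≈ 0.915.

d(x, mu) = √(0.8372) ≈ 0.915


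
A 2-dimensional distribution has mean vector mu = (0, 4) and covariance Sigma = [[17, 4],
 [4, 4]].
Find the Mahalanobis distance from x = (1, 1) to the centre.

Step 1 — centre the observation: (x - mu) = (1, -3).

Step 2 — invert Sigma. det(Sigma) = 17·4 - (4)² = 52.
  Sigma^{-1} = (1/det) · [[d, -b], [-b, a]] = [[0.0769, -0.0769],
 [-0.0769, 0.3269]].

Step 3 — form the quadratic (x - mu)^T · Sigma^{-1} · (x - mu):
  Sigma^{-1} · (x - mu) = (0.3077, -1.0577).
  (x - mu)^T · [Sigma^{-1} · (x - mu)] = (1)·(0.3077) + (-3)·(-1.0577) = 3.4808.

Step 4 — take square root: d = √(3.4808) ≈ 1.8657.

d(x, mu) = √(3.4808) ≈ 1.8657


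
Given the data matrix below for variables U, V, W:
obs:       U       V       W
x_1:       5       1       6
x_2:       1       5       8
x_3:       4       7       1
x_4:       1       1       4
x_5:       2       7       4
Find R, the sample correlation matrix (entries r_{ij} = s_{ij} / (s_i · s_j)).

Step 1 — column means:
  mean(U) = (5 + 1 + 4 + 1 + 2) / 5 = 13/5 = 2.6
  mean(V) = (1 + 5 + 7 + 1 + 7) / 5 = 21/5 = 4.2
  mean(W) = (6 + 8 + 1 + 4 + 4) / 5 = 23/5 = 4.6

Step 2 — sample variances and covariances s[i,j] = (1/(n-1)) · Σ_k (x_{k,i} - mean_i) · (x_{k,j} - mean_j), with n-1 = 4:
  s[U,U] = ((2.4)·(2.4) + (-1.6)·(-1.6) + (1.4)·(1.4) + (-1.6)·(-1.6) + (-0.6)·(-0.6)) / 4 = 13.2/4 = 3.3
  s[U,V] = ((2.4)·(-3.2) + (-1.6)·(0.8) + (1.4)·(2.8) + (-1.6)·(-3.2) + (-0.6)·(2.8)) / 4 = -1.6/4 = -0.4
  s[U,W] = ((2.4)·(1.4) + (-1.6)·(3.4) + (1.4)·(-3.6) + (-1.6)·(-0.6) + (-0.6)·(-0.6)) / 4 = -5.8/4 = -1.45
  s[V,V] = ((-3.2)·(-3.2) + (0.8)·(0.8) + (2.8)·(2.8) + (-3.2)·(-3.2) + (2.8)·(2.8)) / 4 = 36.8/4 = 9.2
  s[V,W] = ((-3.2)·(1.4) + (0.8)·(3.4) + (2.8)·(-3.6) + (-3.2)·(-0.6) + (2.8)·(-0.6)) / 4 = -11.6/4 = -2.9
  s[W,W] = ((1.4)·(1.4) + (3.4)·(3.4) + (-3.6)·(-3.6) + (-0.6)·(-0.6) + (-0.6)·(-0.6)) / 4 = 27.2/4 = 6.8
  Sample standard deviations s_i = √(s[i,i]):
  s(U) = √(3.3) = 1.8166
  s(V) = √(9.2) = 3.0332
  s(W) = √(6.8) = 2.6077

Step 3 — r_{ij} = s_{ij} / (s_i · s_j):
  r[U,U] = 1 (diagonal).
  r[U,V] = -0.4 / (1.8166 · 3.0332) = -0.4 / 5.51 = -0.0726
  r[U,W] = -1.45 / (1.8166 · 2.6077) = -1.45 / 4.7371 = -0.3061
  r[V,V] = 1 (diagonal).
  r[V,W] = -2.9 / (3.0332 · 2.6077) = -2.9 / 7.9095 = -0.3666
  r[W,W] = 1 (diagonal).

R is symmetric with unit diagonal. Assembling:

R = [[1, -0.0726, -0.3061],
 [-0.0726, 1, -0.3666],
 [-0.3061, -0.3666, 1]]


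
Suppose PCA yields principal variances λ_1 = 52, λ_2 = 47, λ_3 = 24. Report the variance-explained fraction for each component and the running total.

Step 1 — total variance = trace(Sigma) = Σ λ_i = 52 + 47 + 24 = 123.

Step 2 — fraction explained by component i = λ_i / Σ λ:
  PC1: 52/123 = 0.4228
  PC2: 47/123 = 0.3821
  PC3: 24/123 = 0.1951

Step 3 — cumulative fraction after k components = (λ_1 + ... + λ_k) / Σ λ:
  k = 1: 52/123 = 0.4228
  k = 2: (52 + 47)/123 = 99/123 = 0.8049
  k = 3: (52 + 47 + 24)/123 = 123/123 = 1

Summary (fraction, with percent):

explained: PC1 0.4228 (42.28%), PC2 0.3821 (38.21%), PC3 0.1951 (19.51%);  cumulative: 0.4228, 0.8049, 1


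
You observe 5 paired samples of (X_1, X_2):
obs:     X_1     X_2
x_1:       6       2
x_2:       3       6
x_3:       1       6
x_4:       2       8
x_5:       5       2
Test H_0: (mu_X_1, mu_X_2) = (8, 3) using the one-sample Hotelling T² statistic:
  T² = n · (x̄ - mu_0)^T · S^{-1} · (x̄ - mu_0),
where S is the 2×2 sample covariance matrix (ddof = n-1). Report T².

Step 1 — sample mean vector:
  mean(X_1) = (6 + 3 + 1 + 2 + 5) / 5 = 17/5 = 3.4
  mean(X_2) = (2 + 6 + 6 + 8 + 2) / 5 = 24/5 = 4.8
  x̄ = (3.4, 4.8),  deviation x̄ - mu_0 = (3.4, 4.8) - (8, 3) = (-4.6, 1.8).

Step 2 — sample covariance matrix, S[i,j] = (1/(n-1)) · Σ_k (x_{k,i} - mean_i) · (x_{k,j} - mean_j), divisor n-1 = 4:
  S[X_1,X_1] = ((2.6)·(2.6) + (-0.4)·(-0.4) + (-2.4)·(-2.4) + (-1.4)·(-1.4) + (1.6)·(1.6)) / 4 = 17.2/4 = 4.3
  S[X_1,X_2] = ((2.6)·(-2.8) + (-0.4)·(1.2) + (-2.4)·(1.2) + (-1.4)·(3.2) + (1.6)·(-2.8)) / 4 = -19.6/4 = -4.9
  S[X_2,X_2] = ((-2.8)·(-2.8) + (1.2)·(1.2) + (1.2)·(1.2) + (3.2)·(3.2) + (-2.8)·(-2.8)) / 4 = 28.8/4 = 7.2
  S = [[4.3, -4.9],
 [-4.9, 7.2]].

Step 3 — invert S. det(S) = 4.3·7.2 - (-4.9)² = 6.95.
  S^{-1} = (1/det) · [[d, -b], [-b, a]] = [[1.036, 0.705],
 [0.705, 0.6187]].

Step 4 — quadratic form (x̄ - mu_0)^T · S^{-1} · (x̄ - mu_0):
  S^{-1} · (x̄ - mu_0) = (-3.4964, -2.1295),
  (x̄ - mu_0)^T · [...] = (-4.6)·(-3.4964) + (1.8)·(-2.1295) = 12.2504.

Step 5 — scale by n: T² = 5 · 12.2504 = 61.2518.

T² ≈ 61.2518


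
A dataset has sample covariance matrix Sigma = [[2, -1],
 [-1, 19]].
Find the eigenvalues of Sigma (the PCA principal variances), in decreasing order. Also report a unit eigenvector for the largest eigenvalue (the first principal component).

Step 1 — characteristic polynomial of 2×2 Sigma:
  det(Sigma - λI) = λ² - trace · λ + det = 0.
  trace = 2 + 19 = 21, det = 2·19 - (-1)² = 37.
Step 2 — discriminant:
  Δ = trace² - 4·det = 441 - 148 = 293.
Step 3 — eigenvalues:
  λ = (trace ± √Δ)/2 = (21 ± 17.1172)/2,
  λ_1 = 19.0586,  λ_2 = 1.9414.

Step 4 — unit eigenvector for λ_1: solve (Sigma - λ_1 I)v = 0. First row:
  (2 - 19.0586)·v_x + (-1)·v_y = 0, i.e. (-17.0586)·v_x + (-1)·v_y = 0,
  so v ∝ (b, λ_1 - a) = (-1, 17.0586); multiply by -1 so the first entry is positive: u = (1, -17.0586).
  ||u|| = √((1)² + (-17.0586)²) = √(291.9966) ≈ 17.0879,
  v_1 = u/||u|| ≈ (0.0585, -0.9983) (||v_1|| = 1).

λ_1 = 19.0586,  λ_2 = 1.9414;  v_1 ≈ (0.0585, -0.9983)


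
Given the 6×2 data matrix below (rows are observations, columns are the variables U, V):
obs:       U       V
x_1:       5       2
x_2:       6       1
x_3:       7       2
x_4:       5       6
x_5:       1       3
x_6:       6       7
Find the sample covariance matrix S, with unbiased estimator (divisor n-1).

Step 1 — column means:
  mean(U) = (5 + 6 + 7 + 5 + 1 + 6) / 6 = 30/6 = 5
  mean(V) = (2 + 1 + 2 + 6 + 3 + 7) / 6 = 21/6 = 3.5

Step 2 — sample covariance S[i,j] = (1/(n-1)) · Σ_k (x_{k,i} - mean_i) · (x_{k,j} - mean_j), with n-1 = 5.
  S[U,U] = ((0)·(0) + (1)·(1) + (2)·(2) + (0)·(0) + (-4)·(-4) + (1)·(1)) / 5 = 22/5 = 4.4
  S[U,V] = ((0)·(-1.5) + (1)·(-2.5) + (2)·(-1.5) + (0)·(2.5) + (-4)·(-0.5) + (1)·(3.5)) / 5 = 0/5 = 0
  S[V,V] = ((-1.5)·(-1.5) + (-2.5)·(-2.5) + (-1.5)·(-1.5) + (2.5)·(2.5) + (-0.5)·(-0.5) + (3.5)·(3.5)) / 5 = 29.5/5 = 5.9

S is symmetric (S[j,i] = S[i,j]). Assembling:

S = [[4.4, 0],
 [0, 5.9]]


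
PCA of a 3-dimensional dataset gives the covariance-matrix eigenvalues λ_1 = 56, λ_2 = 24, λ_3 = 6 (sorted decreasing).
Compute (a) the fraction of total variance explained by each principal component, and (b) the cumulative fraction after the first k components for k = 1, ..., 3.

Step 1 — total variance = trace(Sigma) = Σ λ_i = 56 + 24 + 6 = 86.

Step 2 — fraction explained by component i = λ_i / Σ λ:
  PC1: 56/86 = 0.6512
  PC2: 24/86 = 0.2791
  PC3: 6/86 = 0.0698

Step 3 — cumulative fraction after k components = (λ_1 + ... + λ_k) / Σ λ:
  k = 1: 56/86 = 0.6512
  k = 2: (56 + 24)/86 = 80/86 = 0.9302
  k = 3: (56 + 24 + 6)/86 = 86/86 = 1

Summary (fraction, with percent):

explained: PC1 0.6512 (65.12%), PC2 0.2791 (27.91%), PC3 0.0698 (6.98%);  cumulative: 0.6512, 0.9302, 1


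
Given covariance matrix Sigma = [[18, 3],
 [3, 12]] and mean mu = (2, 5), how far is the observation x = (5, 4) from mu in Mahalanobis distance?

Step 1 — centre the observation: (x - mu) = (3, -1).

Step 2 — invert Sigma. det(Sigma) = 18·12 - (3)² = 207.
  Sigma^{-1} = (1/det) · [[d, -b], [-b, a]] = [[0.058, -0.0145],
 [-0.0145, 0.087]].

Step 3 — form the quadratic (x - mu)^T · Sigma^{-1} · (x - mu):
  Sigma^{-1} · (x - mu) = (0.1884, -0.1304).
  (x - mu)^T · [Sigma^{-1} · (x - mu)] = (3)·(0.1884) + (-1)·(-0.1304) = 0.6957.

Step 4 — take square root: d = √(0.6957) ≈ 0.8341.

d(x, mu) = √(0.6957) ≈ 0.8341


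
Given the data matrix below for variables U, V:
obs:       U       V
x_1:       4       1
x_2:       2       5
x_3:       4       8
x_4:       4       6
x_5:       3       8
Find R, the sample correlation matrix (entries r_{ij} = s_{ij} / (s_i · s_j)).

Step 1 — column means:
  mean(U) = (4 + 2 + 4 + 4 + 3) / 5 = 17/5 = 3.4
  mean(V) = (1 + 5 + 8 + 6 + 8) / 5 = 28/5 = 5.6

Step 2 — sample variances and covariances s[i,j] = (1/(n-1)) · Σ_k (x_{k,i} - mean_i) · (x_{k,j} - mean_j), with n-1 = 4:
  s[U,U] = ((0.6)·(0.6) + (-1.4)·(-1.4) + (0.6)·(0.6) + (0.6)·(0.6) + (-0.4)·(-0.4)) / 4 = 3.2/4 = 0.8
  s[U,V] = ((0.6)·(-4.6) + (-1.4)·(-0.6) + (0.6)·(2.4) + (0.6)·(0.4) + (-0.4)·(2.4)) / 4 = -1.2/4 = -0.3
  s[V,V] = ((-4.6)·(-4.6) + (-0.6)·(-0.6) + (2.4)·(2.4) + (0.4)·(0.4) + (2.4)·(2.4)) / 4 = 33.2/4 = 8.3
  Sample standard deviations s_i = √(s[i,i]):
  s(U) = √(0.8) = 0.8944
  s(V) = √(8.3) = 2.881

Step 3 — r_{ij} = s_{ij} / (s_i · s_j):
  r[U,U] = 1 (diagonal).
  r[U,V] = -0.3 / (0.8944 · 2.881) = -0.3 / 2.5768 = -0.1164
  r[V,V] = 1 (diagonal).

R is symmetric with unit diagonal. Assembling:

R = [[1, -0.1164],
 [-0.1164, 1]]


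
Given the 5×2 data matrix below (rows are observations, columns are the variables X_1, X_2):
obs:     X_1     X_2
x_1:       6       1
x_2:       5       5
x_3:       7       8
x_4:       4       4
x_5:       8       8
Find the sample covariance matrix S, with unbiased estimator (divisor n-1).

Step 1 — column means:
  mean(X_1) = (6 + 5 + 7 + 4 + 8) / 5 = 30/5 = 6
  mean(X_2) = (1 + 5 + 8 + 4 + 8) / 5 = 26/5 = 5.2

Step 2 — sample covariance S[i,j] = (1/(n-1)) · Σ_k (x_{k,i} - mean_i) · (x_{k,j} - mean_j), with n-1 = 4.
  S[X_1,X_1] = ((0)·(0) + (-1)·(-1) + (1)·(1) + (-2)·(-2) + (2)·(2)) / 4 = 10/4 = 2.5
  S[X_1,X_2] = ((0)·(-4.2) + (-1)·(-0.2) + (1)·(2.8) + (-2)·(-1.2) + (2)·(2.8)) / 4 = 11/4 = 2.75
  S[X_2,X_2] = ((-4.2)·(-4.2) + (-0.2)·(-0.2) + (2.8)·(2.8) + (-1.2)·(-1.2) + (2.8)·(2.8)) / 4 = 34.8/4 = 8.7

S is symmetric (S[j,i] = S[i,j]). Assembling:

S = [[2.5, 2.75],
 [2.75, 8.7]]


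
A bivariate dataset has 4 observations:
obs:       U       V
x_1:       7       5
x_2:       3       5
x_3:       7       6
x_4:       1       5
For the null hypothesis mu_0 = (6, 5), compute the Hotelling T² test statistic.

Step 1 — sample mean vector:
  mean(U) = (7 + 3 + 7 + 1) / 4 = 18/4 = 4.5
  mean(V) = (5 + 5 + 6 + 5) / 4 = 21/4 = 5.25
  x̄ = (4.5, 5.25),  deviation x̄ - mu_0 = (4.5, 5.25) - (6, 5) = (-1.5, 0.25).

Step 2 — sample covariance matrix, S[i,j] = (1/(n-1)) · Σ_k (x_{k,i} - mean_i) · (x_{k,j} - mean_j), divisor n-1 = 3:
  S[U,U] = ((2.5)·(2.5) + (-1.5)·(-1.5) + (2.5)·(2.5) + (-3.5)·(-3.5)) / 3 = 27/3 = 9
  S[U,V] = ((2.5)·(-0.25) + (-1.5)·(-0.25) + (2.5)·(0.75) + (-3.5)·(-0.25)) / 3 = 2.5/3 = 0.8333
  S[V,V] = ((-0.25)·(-0.25) + (-0.25)·(-0.25) + (0.75)·(0.75) + (-0.25)·(-0.25)) / 3 = 0.75/3 = 0.25
  S = [[9, 0.8333],
 [0.8333, 0.25]].

Step 3 — invert S. det(S) = 9·0.25 - (0.8333)² = 1.5556.
  S^{-1} = (1/det) · [[d, -b], [-b, a]] = [[0.1607, -0.5357],
 [-0.5357, 5.7857]].

Step 4 — quadratic form (x̄ - mu_0)^T · S^{-1} · (x̄ - mu_0):
  S^{-1} · (x̄ - mu_0) = (-0.375, 2.25),
  (x̄ - mu_0)^T · [...] = (-1.5)·(-0.375) + (0.25)·(2.25) = 1.125.

Step 5 — scale by n: T² = 4 · 1.125 = 4.5.

T² ≈ 4.5


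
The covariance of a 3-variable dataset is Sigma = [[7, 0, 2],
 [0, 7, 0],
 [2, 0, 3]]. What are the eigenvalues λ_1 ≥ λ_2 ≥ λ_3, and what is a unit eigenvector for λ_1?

Step 1 — characteristic polynomial p(λ) = det(λI - Sigma) = λ³ - tr·λ² + c_1·λ - det, where tr = trace, c_1 = sum of the principal 2×2 minors, det = det(Sigma):
  tr = 7 + 7 + 3 = 17,
  c_1 = (7·7 - (0)²) + (7·3 - (2)²) + (7·3 - (0)²) = 49 + 17 + 21 = 87,
  det = 7·(7·3 - (0)²) - (0)·((0)·3 - (0)·(2)) + (2)·((0)·(0) - 7·(2)) = 7·(21) - (0)·(0) + (2)·(-14) = 119.
  So p(λ) = λ³ - 17λ² + 87λ - 119.
Step 2 — look for an integer root (rational root theorem: any rational root is an integer divisor of 119). Testing λ = 7:
  p(7) = 343 - 833 + 609 - 119 = 0  ✓
  Dividing out (λ - 7): p(λ) = (λ - 7)(λ² - 10λ + 17).
Step 3 — remaining eigenvalues from the quadratic λ² - 10λ + 17 = 0:
  Δ = 10² - 4·17 = 100 - 68 = 32,  λ = (10 ± √32)/2 = (10 ± 5.6569)/2 ≈ 7.8284 or 2.1716.
  Sorted: λ_1 = 7.8284,  λ_2 = 7,  λ_3 = 2.1716  (check: sum = 17 = tr ✓).

Step 4 — unit eigenvector for λ_1 ≈ 7.8284: v spans the null space of (Sigma - λ_1 I), whose rows are
  r_1 = (-0.8284, 0, 2),  r_2 = (0, -0.8284, 0),  r_3 = (2, 0, -4.8284).
  v is orthogonal to every row, so take v ∝ r_1 × r_2 = ((0)·(0) - (2)·(-0.8284), (2)·(0) - (-0.8284)·(0), (-0.8284)·(-0.8284) - (0)·(0)) ≈ (1.6569, 0, 0.6863).
  Let u = (1.6569, 0, 0.6863).
  ||u|| = √((1.6569)² + (0)² + (0.6863)²) = √(3.2162) ≈ 1.7934,  v_1 = u/||u|| ≈ (0.9239, 0, 0.3827) (||v_1|| = 1).

λ_1 = 7.8284,  λ_2 = 7,  λ_3 = 2.1716;  v_1 ≈ (0.9239, 0, 0.3827)


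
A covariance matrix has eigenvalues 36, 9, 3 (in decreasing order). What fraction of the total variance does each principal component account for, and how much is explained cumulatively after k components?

Step 1 — total variance = trace(Sigma) = Σ λ_i = 36 + 9 + 3 = 48.

Step 2 — fraction explained by component i = λ_i / Σ λ:
  PC1: 36/48 = 0.75
  PC2: 9/48 = 0.1875
  PC3: 3/48 = 0.0625

Step 3 — cumulative fraction after k components = (λ_1 + ... + λ_k) / Σ λ:
  k = 1: 36/48 = 0.75
  k = 2: (36 + 9)/48 = 45/48 = 0.9375
  k = 3: (36 + 9 + 3)/48 = 48/48 = 1

Summary (fraction, with percent):

explained: PC1 0.75 (75%), PC2 0.1875 (18.75%), PC3 0.0625 (6.25%);  cumulative: 0.75, 0.9375, 1


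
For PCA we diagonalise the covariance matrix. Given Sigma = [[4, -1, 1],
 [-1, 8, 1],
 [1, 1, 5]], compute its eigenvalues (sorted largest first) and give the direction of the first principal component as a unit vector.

Step 1 — characteristic polynomial p(λ) = det(λI - Sigma) = λ³ - tr·λ² + c_1·λ - det, where tr = trace, c_1 = sum of the principal 2×2 minors, det = det(Sigma):
  tr = 4 + 8 + 5 = 17,
  c_1 = (4·8 - (-1)²) + (4·5 - (1)²) + (8·5 - (1)²) = 31 + 19 + 39 = 89,
  det = 4·(8·5 - (1)²) - (-1)·((-1)·5 - (1)·(1)) + (1)·((-1)·(1) - 8·(1)) = 4·(39) - (-1)·(-6) + (1)·(-9) = 141.
  So p(λ) = λ³ - 17λ² + 89λ - 141.
Step 2 — look for an integer root (rational root theorem: any rational root is an integer divisor of 141). Testing λ = 3:
  p(3) = 27 - 153 + 267 - 141 = 0  ✓
  Dividing out (λ - 3): p(λ) = (λ - 3)(λ² - 14λ + 47).
Step 3 — remaining eigenvalues from the quadratic λ² - 14λ + 47 = 0:
  Δ = 14² - 4·47 = 196 - 188 = 8,  λ = (14 ± √8)/2 = (14 ± 2.8284)/2 ≈ 8.4142 or 5.5858.
  Sorted: λ_1 = 8.4142,  λ_2 = 5.5858,  λ_3 = 3  (check: sum = 17 = tr ✓).

Step 4 — unit eigenvector for λ_1 ≈ 8.4142: v spans the null space of (Sigma - λ_1 I), whose rows are
  r_1 = (-4.4142, -1, 1),  r_2 = (-1, -0.4142, 1),  r_3 = (1, 1, -3.4142).
  v is orthogonal to every row, so take v ∝ r_1 × r_2 = ((-1)·(1) - (1)·(-0.4142), (1)·(-1) - (-4.4142)·(1), (-4.4142)·(-0.4142) - (-1)·(-1)) ≈ (-0.5858, 3.4142, 0.8284).
  Rescale (multiply by -1 so the first nonzero entry is positive): u = (0.5858, -3.4142, -0.8284).
  ||u|| = √((0.5858)² + (-3.4142)² + (-0.8284)²) = √(12.6863) ≈ 3.5618,  v_1 = u/||u|| ≈ (0.1645, -0.9586, -0.2326) (||v_1|| = 1).

λ_1 = 8.4142,  λ_2 = 5.5858,  λ_3 = 3;  v_1 ≈ (0.1645, -0.9586, -0.2326)


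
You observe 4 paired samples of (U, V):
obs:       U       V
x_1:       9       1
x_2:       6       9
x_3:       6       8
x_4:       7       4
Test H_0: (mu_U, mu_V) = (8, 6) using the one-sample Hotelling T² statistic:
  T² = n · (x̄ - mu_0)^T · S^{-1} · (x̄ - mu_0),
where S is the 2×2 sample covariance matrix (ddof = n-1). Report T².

Step 1 — sample mean vector:
  mean(U) = (9 + 6 + 6 + 7) / 4 = 28/4 = 7
  mean(V) = (1 + 9 + 8 + 4) / 4 = 22/4 = 5.5
  x̄ = (7, 5.5),  deviation x̄ - mu_0 = (7, 5.5) - (8, 6) = (-1, -0.5).

Step 2 — sample covariance matrix, S[i,j] = (1/(n-1)) · Σ_k (x_{k,i} - mean_i) · (x_{k,j} - mean_j), divisor n-1 = 3:
  S[U,U] = ((2)·(2) + (-1)·(-1) + (-1)·(-1) + (0)·(0)) / 3 = 6/3 = 2
  S[U,V] = ((2)·(-4.5) + (-1)·(3.5) + (-1)·(2.5) + (0)·(-1.5)) / 3 = -15/3 = -5
  S[V,V] = ((-4.5)·(-4.5) + (3.5)·(3.5) + (2.5)·(2.5) + (-1.5)·(-1.5)) / 3 = 41/3 = 13.6667
  S = [[2, -5],
 [-5, 13.6667]].

Step 3 — invert S. det(S) = 2·13.6667 - (-5)² = 2.3333.
  S^{-1} = (1/det) · [[d, -b], [-b, a]] = [[5.8571, 2.1429],
 [2.1429, 0.8571]].

Step 4 — quadratic form (x̄ - mu_0)^T · S^{-1} · (x̄ - mu_0):
  S^{-1} · (x̄ - mu_0) = (-6.9286, -2.5714),
  (x̄ - mu_0)^T · [...] = (-1)·(-6.9286) + (-0.5)·(-2.5714) = 8.2143.

Step 5 — scale by n: T² = 4 · 8.2143 = 32.8571.

T² ≈ 32.8571
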